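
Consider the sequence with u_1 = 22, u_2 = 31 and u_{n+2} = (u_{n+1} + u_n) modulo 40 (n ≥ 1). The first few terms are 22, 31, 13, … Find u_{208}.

4

Listing terms: u_1 = 22, u_2 = 31, u_3 = 13, u_4 = 4, u_5 = 17, u_6 = 21, u_7 = 38, u_8 = 19, u_9 = 17, u_{10} = 36, u_{11} = 13, u_{12} = 9, u_{13} = 22, u_{14} = 31.
The sequence repeats with period 12.
(208 - 1) mod 12 = 3, so u_{208} = u_4 = 4.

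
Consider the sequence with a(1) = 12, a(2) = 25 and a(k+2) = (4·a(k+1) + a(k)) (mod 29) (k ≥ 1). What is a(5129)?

3

Listing terms: a(1) = 12; a(2) = 25; a(3) = 25; a(4) = 9; a(5) = 3; a(6) = 21; a(7) = 0; a(8) = 21; a(9) = 26; a(10) = 9; a(11) = 4; a(12) = 25; a(13) = 17; a(14) = 6; a(15) = 12; a(16) = 25.
The sequence repeats with period 14.
So a(5129) = a(1 + ((5129-1) mod 14)) = a(5) = 3.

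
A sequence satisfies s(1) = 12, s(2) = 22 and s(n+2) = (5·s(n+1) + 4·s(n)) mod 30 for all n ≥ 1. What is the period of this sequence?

8

Computing terms: s(1) = 12; s(2) = 22; s(3) = 8; s(4) = 8; s(5) = 12; s(6) = 2; s(7) = 28; s(8) = 28; s(9) = 12; s(10) = 22.
Since (s(9), s(10)) = (s(1), s(2)) = (12, 22) (two consecutive terms determine the rest), the sequence is periodic with period 8.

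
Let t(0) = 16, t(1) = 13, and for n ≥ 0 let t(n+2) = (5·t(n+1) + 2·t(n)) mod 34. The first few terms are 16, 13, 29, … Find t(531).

1

t(0) = 16,  t(1) = 13,  t(2) = 29,  t(3) = 1,  t(4) = 29,  t(5) = 11,  t(6) = 11,  t(7) = 9,  t(8) = 33,  t(9) = 13,  t(10) = 29.
Since (t(9), t(10)) = (t(1), t(2)) = (13, 29) (two consecutive terms determine the rest), the sequence is eventually periodic: after a pre-period of length 1 it cycles with period 8.
For n ≥ 1, t(n) depends only on (n - 1) mod 8. (531 - 1) mod 8 = 2, so t(531) = t(3) = 1.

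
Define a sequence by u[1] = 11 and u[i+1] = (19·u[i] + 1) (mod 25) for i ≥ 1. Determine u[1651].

11

Listing terms: u[1] = 11, u[2] = 10, u[3] = 16, u[4] = 5, u[5] = 21, u[6] = 0, u[7] = 1, u[8] = 20, u[9] = 6, u[10] = 15, u[11] = 11.
Since u[11] = u[1] = 11, the sequence is periodic with period 10.
(1651 - 1) mod 10 = 0, so u[1651] = u[1] = 11.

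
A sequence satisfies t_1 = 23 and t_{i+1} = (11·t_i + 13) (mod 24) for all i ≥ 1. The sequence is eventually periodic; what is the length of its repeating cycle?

4

Listing terms: t_1 = 23; t_2 = 2; t_3 = 11; t_4 = 14; t_5 = 23.
Since t_5 = t_1 = 23, the sequence is periodic with period 4.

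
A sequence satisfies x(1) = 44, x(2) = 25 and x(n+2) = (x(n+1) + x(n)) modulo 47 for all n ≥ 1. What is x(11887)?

31

Listing terms: x(1) = 44; x(2) = 25; x(3) = 22; x(4) = 0; x(5) = 22; x(6) = 22; x(7) = 44; x(8) = 19; x(9) = 16; x(10) = 35; x(11) = 4; x(12) = 39; x(13) = 43; x(14) = 35; x(15) = 31; x(16) = 19; x(17) = 3; x(18) = 22; x(19) = 25; x(20) = 0; x(21) = 25; x(22) = 25; x(23) = 3; x(24) = 28; x(25) = 31; x(26) = 12; x(27) = 43; x(28) = 8; x(29) = 4; x(30) = 12; x(31) = 16; x(32) = 28; x(33) = 44; x(34) = 25.
The sequence repeats with period 32.
So x(11887) = x(1 + ((11887-1) mod 32)) = x(15) = 31.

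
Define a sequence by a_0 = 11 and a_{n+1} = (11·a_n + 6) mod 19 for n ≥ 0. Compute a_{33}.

11

We have a_0 = 11,  a_1 = 13,  a_2 = 16,  a_3 = 11.
The sequence repeats with period 3.
(33 - 0) mod 3 = 0, so a_{33} = a_0 = 11.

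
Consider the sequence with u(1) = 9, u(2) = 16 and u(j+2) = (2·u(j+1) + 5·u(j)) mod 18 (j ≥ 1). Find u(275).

7

u(1) = 9,  u(2) = 16,  u(3) = 5,  u(4) = 0,  u(5) = 7,  u(6) = 14,  u(7) = 9,  u(8) = 16.
Since (u(7), u(8)) = (u(1), u(2)) = (9, 16) (two consecutive terms determine the rest), the sequence is periodic with period 6.
So u(275) = u(1 + ((275-1) mod 6)) = u(5) = 7.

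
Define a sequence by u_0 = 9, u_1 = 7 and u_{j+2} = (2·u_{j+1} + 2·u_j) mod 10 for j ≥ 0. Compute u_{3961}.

2

Computing terms: u_0 = 9, u_1 = 7, u_2 = 2, u_3 = 8, u_4 = 0, u_5 = 6, u_6 = 2, u_7 = 6, u_8 = 6, u_9 = 4, u_{10} = 0, u_{11} = 8, u_{12} = 6, u_{13} = 8, u_{14} = 8, u_{15} = 2, u_{16} = 0, u_{17} = 4, u_{18} = 8, u_{19} = 4, u_{20} = 4, u_{21} = 6, u_{22} = 0, u_{23} = 2, u_{24} = 4, u_{25} = 2, u_{26} = 2, u_{27} = 8.
Since (u_{26}, u_{27}) = (u_2, u_3) = (2, 8) (two consecutive terms determine the rest), the sequence is eventually periodic: after a pre-period of length 2 it cycles with period 24.
For j ≥ 2, u_j depends only on (j - 2) mod 24. (3961 - 2) mod 24 = 23, so u_{3961} = u_{25} = 2.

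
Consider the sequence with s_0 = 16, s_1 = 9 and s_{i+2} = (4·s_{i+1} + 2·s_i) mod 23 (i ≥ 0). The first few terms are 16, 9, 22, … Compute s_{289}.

s_0 = 16, s_1 = 9, s_2 = 22, s_3 = 14, s_4 = 8, s_5 = 14, s_6 = 3, s_7 = 17, s_8 = 5, s_9 = 8, s_{10} = 19, s_{11} = 0, s_{12} = 15, s_{13} = 14, s_{14} = 17, s_{15} = 4, s_{16} = 4, s_{17} = 1, s_{18} = 12, s_{19} = 4, s_{20} = 17, s_{21} = 7, s_{22} = 16, s_{23} = 9.
Since (s_{22}, s_{23}) = (s_0, s_1) = (16, 9) (two consecutive terms determine the rest), the sequence is periodic with period 22.
(289 - 0) mod 22 = 3, so s_{289} = s_3 = 14.

14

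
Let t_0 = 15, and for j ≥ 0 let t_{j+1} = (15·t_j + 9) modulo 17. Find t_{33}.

13

Listing terms: t_0 = 15,  t_1 = 13,  t_2 = 0,  t_3 = 9,  t_4 = 8,  t_5 = 10,  t_6 = 6,  t_7 = 14,  t_8 = 15.
Since t_8 = t_0 = 15, the sequence is periodic with period 8.
(33 - 0) mod 8 = 1, so t_{33} = t_1 = 13.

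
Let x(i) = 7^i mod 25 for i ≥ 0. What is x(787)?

18

x(0) = 1, x(1) = 7, x(2) = 24, x(3) = 18, x(4) = 1.
The sequence repeats with period 4.
(787 - 0) mod 4 = 3, so x(787) = x(3) = 18.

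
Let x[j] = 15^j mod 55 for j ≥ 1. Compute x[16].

We have x[1] = 15, x[2] = 5, x[3] = 20, x[4] = 25, x[5] = 45, x[6] = 15.
Since x[6] = x[1] = 15, the sequence is periodic with period 5.
(16 - 1) mod 5 = 0, so x[16] = x[1] = 15.

15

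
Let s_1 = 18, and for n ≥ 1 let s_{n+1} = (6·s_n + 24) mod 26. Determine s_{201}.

s_1 = 18,  s_2 = 2,  s_3 = 10,  s_4 = 6,  s_5 = 8,  s_6 = 20,  s_7 = 14,  s_8 = 4,  s_9 = 22,  s_{10} = 0,  s_{11} = 24,  s_{12} = 12,  s_{13} = 18.
The sequence repeats with period 12.
So s_{201} = s_{1 + ((201-1) mod 12)} = s_9 = 22.

22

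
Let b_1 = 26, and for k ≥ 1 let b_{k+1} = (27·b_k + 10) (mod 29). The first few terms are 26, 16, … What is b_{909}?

17

b_1 = 26; b_2 = 16; b_3 = 7; b_4 = 25; b_5 = 18; b_6 = 3; b_7 = 4; b_8 = 2; b_9 = 6; b_{10} = 27; b_{11} = 14; b_{12} = 11; b_{13} = 17; b_{14} = 5; b_{15} = 0; b_{16} = 10; b_{17} = 19; b_{18} = 1; b_{19} = 8; b_{20} = 23; b_{21} = 22; b_{22} = 24; b_{23} = 20; b_{24} = 28; b_{25} = 12; b_{26} = 15; b_{27} = 9; b_{28} = 21; b_{29} = 26.
The sequence repeats with period 28.
So b_{909} = b_{1 + ((909-1) mod 28)} = b_{13} = 17.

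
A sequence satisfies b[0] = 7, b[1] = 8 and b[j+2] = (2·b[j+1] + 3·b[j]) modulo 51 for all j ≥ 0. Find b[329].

11

Listing terms: b[0] = 7; b[1] = 8; b[2] = 37; b[3] = 47; b[4] = 1; b[5] = 41; b[6] = 34; b[7] = 38; b[8] = 25; b[9] = 11; b[10] = 46; b[11] = 23; b[12] = 31; b[13] = 29; b[14] = 49; b[15] = 32; b[16] = 7; b[17] = 8.
Since (b[16], b[17]) = (b[0], b[1]) = (7, 8) (two consecutive terms determine the rest), the sequence is periodic with period 16.
(329 - 0) mod 16 = 9, so b[329] = b[9] = 11.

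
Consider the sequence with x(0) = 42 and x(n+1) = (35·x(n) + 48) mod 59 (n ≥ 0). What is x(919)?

x(0) = 42, x(1) = 43, x(2) = 19, x(3) = 5, x(4) = 46, x(5) = 6, x(6) = 22, x(7) = 51, x(8) = 4, x(9) = 11, x(10) = 20, x(11) = 40, x(12) = 32, x(13) = 47, x(14) = 41, x(15) = 8, x(16) = 33, x(17) = 23, x(18) = 27, x(19) = 49, x(20) = 52, x(21) = 39, x(22) = 56, x(23) = 2, x(24) = 0, x(25) = 48, x(26) = 17, x(27) = 53, x(28) = 15, x(29) = 42.
The sequence repeats with period 29.
So x(919) = x(0 + ((919-0) mod 29)) = x(20) = 52.

52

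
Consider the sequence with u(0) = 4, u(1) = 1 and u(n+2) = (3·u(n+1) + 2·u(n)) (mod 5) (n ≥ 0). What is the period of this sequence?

u(0) = 4, u(1) = 1, u(2) = 1, u(3) = 0, u(4) = 2, u(5) = 1, u(6) = 2, u(7) = 3, u(8) = 3, u(9) = 0, u(10) = 1, u(11) = 3, u(12) = 1, u(13) = 4, u(14) = 4, u(15) = 0, u(16) = 3, u(17) = 4, u(18) = 3, u(19) = 2, u(20) = 2, u(21) = 0, u(22) = 4, u(23) = 2, u(24) = 4, u(25) = 1.
The sequence repeats with period 24.

24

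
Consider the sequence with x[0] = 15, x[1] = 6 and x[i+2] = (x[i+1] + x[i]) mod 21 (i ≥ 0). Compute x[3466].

We have x[0] = 15; x[1] = 6; x[2] = 0; x[3] = 6; x[4] = 6; x[5] = 12; x[6] = 18; x[7] = 9; x[8] = 6; x[9] = 15; x[10] = 0; x[11] = 15; x[12] = 15; x[13] = 9; x[14] = 3; x[15] = 12; x[16] = 15; x[17] = 6.
Since (x[16], x[17]) = (x[0], x[1]) = (15, 6) (two consecutive terms determine the rest), the sequence is periodic with period 16.
So x[3466] = x[0 + ((3466-0) mod 16)] = x[10] = 0.

0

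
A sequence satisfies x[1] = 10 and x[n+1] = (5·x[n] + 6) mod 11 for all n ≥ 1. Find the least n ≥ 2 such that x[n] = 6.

x[1] = 10; x[2] = 1; x[3] = 0; x[4] = 6; x[5] = 3; x[6] = 10.
The sequence repeats with period 5.
The value 6 first appears (with n ≥ 2) at x[4].

4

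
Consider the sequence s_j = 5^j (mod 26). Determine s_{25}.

Computing terms: s_1 = 5, s_2 = 25, s_3 = 21, s_4 = 1, s_5 = 5.
The sequence repeats with period 4.
So s_{25} = s_{1 + ((25-1) mod 4)} = s_1 = 5.

5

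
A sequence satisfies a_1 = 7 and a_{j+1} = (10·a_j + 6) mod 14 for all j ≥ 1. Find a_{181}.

a_1 = 7, a_2 = 6, a_3 = 10, a_4 = 8, a_5 = 2, a_6 = 12, a_7 = 0, a_8 = 6.
Since a_8 = a_2 = 6, the sequence is eventually periodic: after a pre-period of length 1 it cycles with period 6.
For j ≥ 2, a_j depends only on (j - 2) mod 6. (181 - 2) mod 6 = 5, so a_{181} = a_7 = 0.

0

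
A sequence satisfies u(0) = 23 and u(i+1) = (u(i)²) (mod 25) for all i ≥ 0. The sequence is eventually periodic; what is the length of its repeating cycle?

Listing terms: u(0) = 23; u(1) = 4; u(2) = 16; u(3) = 6; u(4) = 11; u(5) = 21; u(6) = 16.
Since u(6) = u(2) = 16, the sequence is eventually periodic: after a pre-period of length 2 it cycles with period 4.

4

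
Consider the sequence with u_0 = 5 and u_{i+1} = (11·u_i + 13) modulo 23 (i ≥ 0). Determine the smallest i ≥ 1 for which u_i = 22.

1

Computing terms: u_0 = 5; u_1 = 22; u_2 = 2; u_3 = 12; u_4 = 7; u_5 = 21; u_6 = 14; u_7 = 6; u_8 = 10; u_9 = 8; u_{10} = 9; u_{11} = 20; u_{12} = 3; u_{13} = 0; u_{14} = 13; u_{15} = 18; u_{16} = 4; u_{17} = 11; u_{18} = 19; u_{19} = 15; u_{20} = 17; u_{21} = 16; u_{22} = 5.
Since u_{22} = u_0 = 5, the sequence is periodic with period 22.
The value 22 first appears (with i ≥ 1) at u_1.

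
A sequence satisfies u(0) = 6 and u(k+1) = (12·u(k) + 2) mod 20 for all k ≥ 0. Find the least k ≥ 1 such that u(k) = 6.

Listing terms: u(0) = 6,  u(1) = 14,  u(2) = 10,  u(3) = 2,  u(4) = 6.
The sequence repeats with period 4.
The value 6 next appears (with k ≥ 1) at u(4).

4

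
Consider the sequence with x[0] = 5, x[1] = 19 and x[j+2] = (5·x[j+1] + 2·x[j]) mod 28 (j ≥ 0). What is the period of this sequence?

48

Computing terms: x[0] = 5, x[1] = 19, x[2] = 21, x[3] = 3, x[4] = 1, x[5] = 11, x[6] = 1, x[7] = 27, x[8] = 25, x[9] = 11, x[10] = 21, x[11] = 15, x[12] = 5, x[13] = 27, x[14] = 5, x[15] = 23, x[16] = 13, x[17] = 27, x[18] = 21, x[19] = 19, x[20] = 25, x[21] = 23, x[22] = 25, x[23] = 3, x[24] = 9, x[25] = 23, x[26] = 21, x[27] = 11, x[28] = 13, x[29] = 3, x[30] = 13, x[31] = 15, x[32] = 17, x[33] = 3, x[34] = 21, x[35] = 27, x[36] = 9, x[37] = 15, x[38] = 9, x[39] = 19, x[40] = 1, x[41] = 15, x[42] = 21, x[43] = 23, x[44] = 17, x[45] = 19, x[46] = 17, x[47] = 11, x[48] = 5, x[49] = 19.
Since (x[48], x[49]) = (x[0], x[1]) = (5, 19) (two consecutive terms determine the rest), the sequence is periodic with period 48.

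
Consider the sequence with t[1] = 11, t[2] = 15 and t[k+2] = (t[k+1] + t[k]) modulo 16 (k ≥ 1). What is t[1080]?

4

We have t[1] = 11, t[2] = 15, t[3] = 10, t[4] = 9, t[5] = 3, t[6] = 12, t[7] = 15, t[8] = 11, t[9] = 10, t[10] = 5, t[11] = 15, t[12] = 4, t[13] = 3, t[14] = 7, t[15] = 10, t[16] = 1, t[17] = 11, t[18] = 12, t[19] = 7, t[20] = 3, t[21] = 10, t[22] = 13, t[23] = 7, t[24] = 4, t[25] = 11, t[26] = 15.
The sequence repeats with period 24.
(1080 - 1) mod 24 = 23, so t[1080] = t[24] = 4.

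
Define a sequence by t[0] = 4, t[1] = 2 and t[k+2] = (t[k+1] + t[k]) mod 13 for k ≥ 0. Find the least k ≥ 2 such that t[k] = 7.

12

Listing terms: t[0] = 4, t[1] = 2, t[2] = 6, t[3] = 8, t[4] = 1, t[5] = 9, t[6] = 10, t[7] = 6, t[8] = 3, t[9] = 9, t[10] = 12, t[11] = 8, t[12] = 7, t[13] = 2, t[14] = 9, t[15] = 11, t[16] = 7, t[17] = 5, t[18] = 12, t[19] = 4, t[20] = 3, t[21] = 7, t[22] = 10, t[23] = 4, t[24] = 1, t[25] = 5, t[26] = 6, t[27] = 11, t[28] = 4, t[29] = 2.
Since (t[28], t[29]) = (t[0], t[1]) = (4, 2) (two consecutive terms determine the rest), the sequence is periodic with period 28.
The value 7 first appears (with k ≥ 2) at t[12].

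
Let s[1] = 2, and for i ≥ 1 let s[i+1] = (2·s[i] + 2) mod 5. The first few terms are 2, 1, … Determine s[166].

Listing terms: s[1] = 2; s[2] = 1; s[3] = 4; s[4] = 0; s[5] = 2.
The sequence repeats with period 4.
(166 - 1) mod 4 = 1, so s[166] = s[2] = 1.

1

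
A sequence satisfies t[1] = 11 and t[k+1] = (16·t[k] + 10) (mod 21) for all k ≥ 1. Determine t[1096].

Computing terms: t[1] = 11, t[2] = 18, t[3] = 4, t[4] = 11.
The sequence repeats with period 3.
(1096 - 1) mod 3 = 0, so t[1096] = t[1] = 11.

11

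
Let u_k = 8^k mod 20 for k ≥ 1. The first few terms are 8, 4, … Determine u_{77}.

8

We have u_1 = 8, u_2 = 4, u_3 = 12, u_4 = 16, u_5 = 8.
The sequence repeats with period 4.
(77 - 1) mod 4 = 0, so u_{77} = u_1 = 8.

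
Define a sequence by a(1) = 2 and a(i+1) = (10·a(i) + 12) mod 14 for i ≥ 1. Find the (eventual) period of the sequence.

Listing terms: a(1) = 2; a(2) = 4; a(3) = 10; a(4) = 0; a(5) = 12; a(6) = 6; a(7) = 2.
Since a(7) = a(1) = 2, the sequence is periodic with period 6.

6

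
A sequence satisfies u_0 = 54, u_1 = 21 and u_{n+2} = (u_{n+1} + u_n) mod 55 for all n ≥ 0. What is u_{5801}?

Computing terms: u_0 = 54; u_1 = 21; u_2 = 20; u_3 = 41; u_4 = 6; u_5 = 47; u_6 = 53; u_7 = 45; u_8 = 43; u_9 = 33; u_{10} = 21; u_{11} = 54; u_{12} = 20; u_{13} = 19; u_{14} = 39; u_{15} = 3; u_{16} = 42; u_{17} = 45; u_{18} = 32; u_{19} = 22; u_{20} = 54; u_{21} = 21.
The sequence repeats with period 20.
(5801 - 0) mod 20 = 1, so u_{5801} = u_1 = 21.

21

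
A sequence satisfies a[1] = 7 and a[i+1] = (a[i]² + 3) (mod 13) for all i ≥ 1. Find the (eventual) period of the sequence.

We have a[1] = 7; a[2] = 0; a[3] = 3; a[4] = 12; a[5] = 4; a[6] = 6; a[7] = 0.
Since a[7] = a[2] = 0, the sequence is eventually periodic: after a pre-period of length 1 it cycles with period 5.

5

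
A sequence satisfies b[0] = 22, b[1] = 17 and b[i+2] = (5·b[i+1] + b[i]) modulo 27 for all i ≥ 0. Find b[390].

1

Computing terms: b[0] = 22, b[1] = 17, b[2] = 26, b[3] = 12, b[4] = 5, b[5] = 10, b[6] = 1, b[7] = 15, b[8] = 22, b[9] = 17.
The sequence repeats with period 8.
So b[390] = b[0 + ((390-0) mod 8)] = b[6] = 1.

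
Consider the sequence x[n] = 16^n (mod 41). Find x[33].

x[0] = 1; x[1] = 16; x[2] = 10; x[3] = 37; x[4] = 18; x[5] = 1.
The sequence repeats with period 5.
(33 - 0) mod 5 = 3, so x[33] = x[3] = 37.

37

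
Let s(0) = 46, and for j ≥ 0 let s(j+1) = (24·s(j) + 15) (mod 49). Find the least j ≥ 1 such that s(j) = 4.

We have s(0) = 46; s(1) = 41; s(2) = 19; s(3) = 30; s(4) = 0; s(5) = 15; s(6) = 32; s(7) = 48; s(8) = 40; s(9) = 44; s(10) = 42; s(11) = 43; s(12) = 18; s(13) = 6; s(14) = 12; s(15) = 9; s(16) = 35; s(17) = 22; s(18) = 4; s(19) = 13; s(20) = 33; s(21) = 23; s(22) = 28; s(23) = 1; s(24) = 39; s(25) = 20; s(26) = 5; s(27) = 37; s(28) = 21; s(29) = 29; s(30) = 25; s(31) = 27; s(32) = 26; s(33) = 2; s(34) = 14; s(35) = 8; s(36) = 11; s(37) = 34; s(38) = 47; s(39) = 16; s(40) = 7; s(41) = 36; s(42) = 46.
Since s(42) = s(0) = 46, the sequence is periodic with period 42.
The value 4 first appears (with j ≥ 1) at s(18).

18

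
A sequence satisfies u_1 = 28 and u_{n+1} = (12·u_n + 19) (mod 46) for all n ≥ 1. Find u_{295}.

27

Computing terms: u_1 = 28, u_2 = 33, u_3 = 1, u_4 = 31, u_5 = 23, u_6 = 19, u_7 = 17, u_8 = 39, u_9 = 27, u_{10} = 21, u_{11} = 41, u_{12} = 5, u_{13} = 33.
Since u_{13} = u_2 = 33, the sequence is eventually periodic: after a pre-period of length 1 it cycles with period 11.
For n ≥ 2, u_n depends only on (n - 2) mod 11. (295 - 2) mod 11 = 7, so u_{295} = u_9 = 27.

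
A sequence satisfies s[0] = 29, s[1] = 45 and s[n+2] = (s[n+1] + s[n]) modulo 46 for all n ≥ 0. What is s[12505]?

s[0] = 29,  s[1] = 45,  s[2] = 28,  s[3] = 27,  s[4] = 9,  s[5] = 36,  s[6] = 45,  s[7] = 35,  s[8] = 34,  s[9] = 23,  s[10] = 11,  s[11] = 34,  s[12] = 45,  s[13] = 33,  s[14] = 32,  s[15] = 19,  s[16] = 5,  s[17] = 24,  s[18] = 29,  s[19] = 7,  s[20] = 36,  s[21] = 43,  s[22] = 33,  s[23] = 30,  s[24] = 17,  s[25] = 1,  s[26] = 18,  s[27] = 19,  s[28] = 37,  s[29] = 10,  s[30] = 1,  s[31] = 11,  s[32] = 12,  s[33] = 23,  s[34] = 35,  s[35] = 12,  s[36] = 1,  s[37] = 13,  s[38] = 14,  s[39] = 27,  s[40] = 41,  s[41] = 22,  s[42] = 17,  s[43] = 39,  s[44] = 10,  s[45] = 3,  s[46] = 13,  s[47] = 16,  s[48] = 29,  s[49] = 45.
The sequence repeats with period 48.
So s[12505] = s[0 + ((12505-0) mod 48)] = s[25] = 1.

1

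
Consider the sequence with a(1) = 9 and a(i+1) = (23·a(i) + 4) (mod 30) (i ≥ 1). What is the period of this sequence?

a(1) = 9; a(2) = 1; a(3) = 27; a(4) = 25; a(5) = 9.
Since a(5) = a(1) = 9, the sequence is periodic with period 4.

4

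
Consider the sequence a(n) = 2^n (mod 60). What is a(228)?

Listing terms: a(1) = 2; a(2) = 4; a(3) = 8; a(4) = 16; a(5) = 32; a(6) = 4.
Since a(6) = a(2) = 4, the sequence is eventually periodic: after a pre-period of length 1 it cycles with period 4.
For n ≥ 2, a(n) depends only on (n - 2) mod 4. (228 - 2) mod 4 = 2, so a(228) = a(4) = 16.

16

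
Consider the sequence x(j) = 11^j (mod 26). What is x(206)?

Computing terms: x(0) = 1; x(1) = 11; x(2) = 17; x(3) = 5; x(4) = 3; x(5) = 7; x(6) = 25; x(7) = 15; x(8) = 9; x(9) = 21; x(10) = 23; x(11) = 19; x(12) = 1.
Since x(12) = x(0) = 1, the sequence is periodic with period 12.
So x(206) = x(0 + ((206-0) mod 12)) = x(2) = 17.

17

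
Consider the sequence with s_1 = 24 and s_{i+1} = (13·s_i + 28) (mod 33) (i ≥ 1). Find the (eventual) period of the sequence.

We have s_1 = 24; s_2 = 10; s_3 = 26; s_4 = 3; s_5 = 1; s_6 = 8; s_7 = 0; s_8 = 28; s_9 = 29; s_{10} = 9; s_{11} = 13; s_{12} = 32; s_{13} = 15; s_{14} = 25; s_{15} = 23; s_{16} = 30; s_{17} = 22; s_{18} = 17; s_{19} = 18; s_{20} = 31; s_{21} = 2; s_{22} = 21; s_{23} = 4; s_{24} = 14; s_{25} = 12; s_{26} = 19; s_{27} = 11; s_{28} = 6; s_{29} = 7; s_{30} = 20; s_{31} = 24.
Since s_{31} = s_1 = 24, the sequence is periodic with period 30.

30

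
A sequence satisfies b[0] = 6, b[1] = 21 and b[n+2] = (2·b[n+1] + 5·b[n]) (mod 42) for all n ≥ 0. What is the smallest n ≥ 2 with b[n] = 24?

Listing terms: b[0] = 6; b[1] = 21; b[2] = 30; b[3] = 39; b[4] = 18; b[5] = 21; b[6] = 6; b[7] = 33; b[8] = 12; b[9] = 21; b[10] = 18; b[11] = 15; b[12] = 36; b[13] = 21; b[14] = 12; b[15] = 3; b[16] = 24; b[17] = 21; b[18] = 36; b[19] = 9; b[20] = 30; b[21] = 21; b[22] = 24; b[23] = 27; b[24] = 6; b[25] = 21.
The sequence repeats with period 24.
The value 24 first appears (with n ≥ 2) at b[16].

16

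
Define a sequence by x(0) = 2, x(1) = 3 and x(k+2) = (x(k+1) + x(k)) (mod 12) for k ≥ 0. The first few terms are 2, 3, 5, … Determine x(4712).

x(0) = 2,  x(1) = 3,  x(2) = 5,  x(3) = 8,  x(4) = 1,  x(5) = 9,  x(6) = 10,  x(7) = 7,  x(8) = 5,  x(9) = 0,  x(10) = 5,  x(11) = 5,  x(12) = 10,  x(13) = 3,  x(14) = 1,  x(15) = 4,  x(16) = 5,  x(17) = 9,  x(18) = 2,  x(19) = 11,  x(20) = 1,  x(21) = 0,  x(22) = 1,  x(23) = 1,  x(24) = 2,  x(25) = 3.
The sequence repeats with period 24.
So x(4712) = x(0 + ((4712-0) mod 24)) = x(8) = 5.

5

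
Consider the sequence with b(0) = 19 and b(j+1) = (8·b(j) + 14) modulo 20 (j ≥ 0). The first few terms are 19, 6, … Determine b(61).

Listing terms: b(0) = 19, b(1) = 6, b(2) = 2, b(3) = 10, b(4) = 14, b(5) = 6.
Since b(5) = b(1) = 6, the sequence is eventually periodic: after a pre-period of length 1 it cycles with period 4.
For j ≥ 1, b(j) depends only on (j - 1) mod 4. (61 - 1) mod 4 = 0, so b(61) = b(1) = 6.

6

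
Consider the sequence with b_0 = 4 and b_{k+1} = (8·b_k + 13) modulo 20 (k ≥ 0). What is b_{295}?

b_0 = 4, b_1 = 5, b_2 = 13, b_3 = 17, b_4 = 9, b_5 = 5.
Since b_5 = b_1 = 5, the sequence is eventually periodic: after a pre-period of length 1 it cycles with period 4.
For k ≥ 1, b_k depends only on (k - 1) mod 4. (295 - 1) mod 4 = 2, so b_{295} = b_3 = 17.

17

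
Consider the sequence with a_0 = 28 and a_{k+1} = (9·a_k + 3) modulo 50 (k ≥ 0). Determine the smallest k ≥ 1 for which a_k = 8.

8

Computing terms: a_0 = 28; a_1 = 5; a_2 = 48; a_3 = 35; a_4 = 18; a_5 = 15; a_6 = 38; a_7 = 45; a_8 = 8; a_9 = 25; a_{10} = 28.
Since a_{10} = a_0 = 28, the sequence is periodic with period 10.
The value 8 first appears (with k ≥ 1) at a_8.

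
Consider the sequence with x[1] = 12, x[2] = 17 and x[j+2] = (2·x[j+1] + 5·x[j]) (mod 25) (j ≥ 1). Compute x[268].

8

Computing terms: x[1] = 12, x[2] = 17, x[3] = 19, x[4] = 23, x[5] = 16, x[6] = 22, x[7] = 24, x[8] = 8, x[9] = 11, x[10] = 12, x[11] = 4, x[12] = 18, x[13] = 6, x[14] = 2, x[15] = 9, x[16] = 3, x[17] = 1, x[18] = 17, x[19] = 14, x[20] = 13, x[21] = 21, x[22] = 7, x[23] = 19, x[24] = 23.
Since (x[23], x[24]) = (x[3], x[4]) = (19, 23) (two consecutive terms determine the rest), the sequence is eventually periodic: after a pre-period of length 2 it cycles with period 20.
For j ≥ 3, x[j] depends only on (j - 3) mod 20. (268 - 3) mod 20 = 5, so x[268] = x[8] = 8.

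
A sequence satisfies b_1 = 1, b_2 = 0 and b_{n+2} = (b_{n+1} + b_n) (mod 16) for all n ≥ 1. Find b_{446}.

0

Listing terms: b_1 = 1; b_2 = 0; b_3 = 1; b_4 = 1; b_5 = 2; b_6 = 3; b_7 = 5; b_8 = 8; b_9 = 13; b_{10} = 5; b_{11} = 2; b_{12} = 7; b_{13} = 9; b_{14} = 0; b_{15} = 9; b_{16} = 9; b_{17} = 2; b_{18} = 11; b_{19} = 13; b_{20} = 8; b_{21} = 5; b_{22} = 13; b_{23} = 2; b_{24} = 15; b_{25} = 1; b_{26} = 0.
The sequence repeats with period 24.
So b_{446} = b_{1 + ((446-1) mod 24)} = b_{14} = 0.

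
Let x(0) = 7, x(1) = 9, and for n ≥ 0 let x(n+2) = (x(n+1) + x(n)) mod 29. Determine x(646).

16

Computing terms: x(0) = 7; x(1) = 9; x(2) = 16; x(3) = 25; x(4) = 12; x(5) = 8; x(6) = 20; x(7) = 28; x(8) = 19; x(9) = 18; x(10) = 8; x(11) = 26; x(12) = 5; x(13) = 2; x(14) = 7; x(15) = 9.
Since (x(14), x(15)) = (x(0), x(1)) = (7, 9) (two consecutive terms determine the rest), the sequence is periodic with period 14.
(646 - 0) mod 14 = 2, so x(646) = x(2) = 16.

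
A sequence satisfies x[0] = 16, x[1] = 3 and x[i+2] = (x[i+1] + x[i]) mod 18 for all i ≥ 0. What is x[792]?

16

x[0] = 16; x[1] = 3; x[2] = 1; x[3] = 4; x[4] = 5; x[5] = 9; x[6] = 14; x[7] = 5; x[8] = 1; x[9] = 6; x[10] = 7; x[11] = 13; x[12] = 2; x[13] = 15; x[14] = 17; x[15] = 14; x[16] = 13; x[17] = 9; x[18] = 4; x[19] = 13; x[20] = 17; x[21] = 12; x[22] = 11; x[23] = 5; x[24] = 16; x[25] = 3.
The sequence repeats with period 24.
So x[792] = x[0 + ((792-0) mod 24)] = x[0] = 16.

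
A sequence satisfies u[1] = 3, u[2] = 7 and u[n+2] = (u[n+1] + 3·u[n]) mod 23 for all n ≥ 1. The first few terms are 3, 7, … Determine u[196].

Listing terms: u[1] = 3,  u[2] = 7,  u[3] = 16,  u[4] = 14,  u[5] = 16,  u[6] = 12,  u[7] = 14,  u[8] = 4,  u[9] = 0,  u[10] = 12,  u[11] = 12,  u[12] = 2,  u[13] = 15,  u[14] = 21,  u[15] = 20,  u[16] = 14,  u[17] = 5,  u[18] = 1,  u[19] = 16,  u[20] = 19,  u[21] = 21,  u[22] = 9,  u[23] = 3,  u[24] = 7.
Since (u[23], u[24]) = (u[1], u[2]) = (3, 7) (two consecutive terms determine the rest), the sequence is periodic with period 22.
(196 - 1) mod 22 = 19, so u[196] = u[20] = 19.

19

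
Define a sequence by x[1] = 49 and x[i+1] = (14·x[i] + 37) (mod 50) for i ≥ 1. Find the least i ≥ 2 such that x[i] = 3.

6

We have x[1] = 49; x[2] = 23; x[3] = 9; x[4] = 13; x[5] = 19; x[6] = 3; x[7] = 29; x[8] = 43; x[9] = 39; x[10] = 33; x[11] = 49.
The sequence repeats with period 10.
The value 3 first appears (with i ≥ 2) at x[6].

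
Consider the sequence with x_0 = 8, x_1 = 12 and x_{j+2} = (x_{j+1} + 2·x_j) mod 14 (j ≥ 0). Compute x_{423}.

Listing terms: x_0 = 8; x_1 = 12; x_2 = 0; x_3 = 10; x_4 = 10; x_5 = 2; x_6 = 8; x_7 = 12.
Since (x_6, x_7) = (x_0, x_1) = (8, 12) (two consecutive terms determine the rest), the sequence is periodic with period 6.
(423 - 0) mod 6 = 3, so x_{423} = x_3 = 10.

10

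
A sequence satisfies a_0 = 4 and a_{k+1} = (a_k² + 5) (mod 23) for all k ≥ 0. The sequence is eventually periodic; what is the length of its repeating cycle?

a_0 = 4, a_1 = 21, a_2 = 9, a_3 = 17, a_4 = 18, a_5 = 7, a_6 = 8, a_7 = 0, a_8 = 5, a_9 = 7.
Since a_9 = a_5 = 7, the sequence is eventually periodic: after a pre-period of length 5 it cycles with period 4.

4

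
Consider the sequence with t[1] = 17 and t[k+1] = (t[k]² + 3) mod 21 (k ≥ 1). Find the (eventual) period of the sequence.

3

We have t[1] = 17; t[2] = 19; t[3] = 7; t[4] = 10; t[5] = 19.
Since t[5] = t[2] = 19, the sequence is eventually periodic: after a pre-period of length 1 it cycles with period 3.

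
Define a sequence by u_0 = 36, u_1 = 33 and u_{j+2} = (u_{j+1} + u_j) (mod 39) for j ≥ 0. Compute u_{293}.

3

Computing terms: u_0 = 36,  u_1 = 33,  u_2 = 30,  u_3 = 24,  u_4 = 15,  u_5 = 0,  u_6 = 15,  u_7 = 15,  u_8 = 30,  u_9 = 6,  u_{10} = 36,  u_{11} = 3,  u_{12} = 0,  u_{13} = 3,  u_{14} = 3,  u_{15} = 6,  u_{16} = 9,  u_{17} = 15,  u_{18} = 24,  u_{19} = 0,  u_{20} = 24,  u_{21} = 24,  u_{22} = 9,  u_{23} = 33,  u_{24} = 3,  u_{25} = 36,  u_{26} = 0,  u_{27} = 36,  u_{28} = 36,  u_{29} = 33.
Since (u_{28}, u_{29}) = (u_0, u_1) = (36, 33) (two consecutive terms determine the rest), the sequence is periodic with period 28.
(293 - 0) mod 28 = 13, so u_{293} = u_{13} = 3.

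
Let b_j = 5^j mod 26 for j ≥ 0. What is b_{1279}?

Computing terms: b_0 = 1, b_1 = 5, b_2 = 25, b_3 = 21, b_4 = 1.
Since b_4 = b_0 = 1, the sequence is periodic with period 4.
So b_{1279} = b_{0 + ((1279-0) mod 4)} = b_3 = 21.

21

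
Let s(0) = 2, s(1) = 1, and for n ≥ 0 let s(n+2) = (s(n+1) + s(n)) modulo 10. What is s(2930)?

Computing terms: s(0) = 2, s(1) = 1, s(2) = 3, s(3) = 4, s(4) = 7, s(5) = 1, s(6) = 8, s(7) = 9, s(8) = 7, s(9) = 6, s(10) = 3, s(11) = 9, s(12) = 2, s(13) = 1.
Since (s(12), s(13)) = (s(0), s(1)) = (2, 1) (two consecutive terms determine the rest), the sequence is periodic with period 12.
So s(2930) = s(0 + ((2930-0) mod 12)) = s(2) = 3.

3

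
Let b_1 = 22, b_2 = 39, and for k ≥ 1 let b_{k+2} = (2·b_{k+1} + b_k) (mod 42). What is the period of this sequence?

24

b_1 = 22,  b_2 = 39,  b_3 = 16,  b_4 = 29,  b_5 = 32,  b_6 = 9,  b_7 = 8,  b_8 = 25,  b_9 = 16,  b_{10} = 15,  b_{11} = 4,  b_{12} = 23,  b_{13} = 8,  b_{14} = 39,  b_{15} = 2,  b_{16} = 1,  b_{17} = 4,  b_{18} = 9,  b_{19} = 22,  b_{20} = 11,  b_{21} = 2,  b_{22} = 15,  b_{23} = 32,  b_{24} = 37,  b_{25} = 22,  b_{26} = 39.
Since (b_{25}, b_{26}) = (b_1, b_2) = (22, 39) (two consecutive terms determine the rest), the sequence is periodic with period 24.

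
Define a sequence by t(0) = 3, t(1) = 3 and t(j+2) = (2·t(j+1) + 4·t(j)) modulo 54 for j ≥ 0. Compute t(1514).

We have t(0) = 3; t(1) = 3; t(2) = 18; t(3) = 48; t(4) = 6; t(5) = 42; t(6) = 0; t(7) = 6; t(8) = 12; t(9) = 48; t(10) = 36; t(11) = 48; t(12) = 24; t(13) = 24; t(14) = 36; t(15) = 6; t(16) = 48; t(17) = 12; t(18) = 0; t(19) = 48; t(20) = 42; t(21) = 6; t(22) = 18; t(23) = 6; t(24) = 30; t(25) = 30; t(26) = 18; t(27) = 48.
Since (t(26), t(27)) = (t(2), t(3)) = (18, 48) (two consecutive terms determine the rest), the sequence is eventually periodic: after a pre-period of length 2 it cycles with period 24.
For j ≥ 2, t(j) depends only on (j - 2) mod 24. (1514 - 2) mod 24 = 0, so t(1514) = t(2) = 18.

18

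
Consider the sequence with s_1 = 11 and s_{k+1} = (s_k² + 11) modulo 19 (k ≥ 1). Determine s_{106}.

s_1 = 11; s_2 = 18; s_3 = 12; s_4 = 3; s_5 = 1; s_6 = 12.
Since s_6 = s_3 = 12, the sequence is eventually periodic: after a pre-period of length 2 it cycles with period 3.
For k ≥ 3, s_k depends only on (k - 3) mod 3. (106 - 3) mod 3 = 1, so s_{106} = s_4 = 3.

3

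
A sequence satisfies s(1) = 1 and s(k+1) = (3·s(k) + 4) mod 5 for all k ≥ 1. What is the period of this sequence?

4

Computing terms: s(1) = 1, s(2) = 2, s(3) = 0, s(4) = 4, s(5) = 1.
Since s(5) = s(1) = 1, the sequence is periodic with period 4.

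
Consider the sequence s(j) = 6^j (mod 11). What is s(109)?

Computing terms: s(1) = 6; s(2) = 3; s(3) = 7; s(4) = 9; s(5) = 10; s(6) = 5; s(7) = 8; s(8) = 4; s(9) = 2; s(10) = 1; s(11) = 6.
Since s(11) = s(1) = 6, the sequence is periodic with period 10.
So s(109) = s(1 + ((109-1) mod 10)) = s(9) = 2.

2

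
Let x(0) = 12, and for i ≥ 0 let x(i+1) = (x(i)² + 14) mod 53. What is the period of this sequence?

3

We have x(0) = 12,  x(1) = 52,  x(2) = 15,  x(3) = 27,  x(4) = 1,  x(5) = 15.
Since x(5) = x(2) = 15, the sequence is eventually periodic: after a pre-period of length 2 it cycles with period 3.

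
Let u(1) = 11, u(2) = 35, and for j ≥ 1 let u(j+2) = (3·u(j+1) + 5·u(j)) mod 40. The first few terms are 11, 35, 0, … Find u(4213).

u(1) = 11, u(2) = 35, u(3) = 0, u(4) = 15, u(5) = 5, u(6) = 10, u(7) = 15, u(8) = 15, u(9) = 0, u(10) = 35, u(11) = 25, u(12) = 10, u(13) = 35, u(14) = 35, u(15) = 0.
Since (u(14), u(15)) = (u(2), u(3)) = (35, 0) (two consecutive terms determine the rest), the sequence is eventually periodic: after a pre-period of length 1 it cycles with period 12.
For j ≥ 2, u(j) depends only on (j - 2) mod 12. (4213 - 2) mod 12 = 11, so u(4213) = u(13) = 35.

35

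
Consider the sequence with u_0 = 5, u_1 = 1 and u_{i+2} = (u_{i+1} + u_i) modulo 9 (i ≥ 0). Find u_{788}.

Computing terms: u_0 = 5; u_1 = 1; u_2 = 6; u_3 = 7; u_4 = 4; u_5 = 2; u_6 = 6; u_7 = 8; u_8 = 5; u_9 = 4; u_{10} = 0; u_{11} = 4; u_{12} = 4; u_{13} = 8; u_{14} = 3; u_{15} = 2; u_{16} = 5; u_{17} = 7; u_{18} = 3; u_{19} = 1; u_{20} = 4; u_{21} = 5; u_{22} = 0; u_{23} = 5; u_{24} = 5; u_{25} = 1.
The sequence repeats with period 24.
So u_{788} = u_{0 + ((788-0) mod 24)} = u_{20} = 4.

4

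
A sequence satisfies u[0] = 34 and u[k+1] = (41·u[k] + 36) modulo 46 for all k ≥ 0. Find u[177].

4

Computing terms: u[0] = 34; u[1] = 4; u[2] = 16; u[3] = 2; u[4] = 26; u[5] = 44; u[6] = 0; u[7] = 36; u[8] = 40; u[9] = 20; u[10] = 28; u[11] = 34.
The sequence repeats with period 11.
(177 - 0) mod 11 = 1, so u[177] = u[1] = 4.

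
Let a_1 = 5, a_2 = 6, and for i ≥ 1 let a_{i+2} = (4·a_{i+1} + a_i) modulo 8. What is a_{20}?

2

a_1 = 5,  a_2 = 6,  a_3 = 5,  a_4 = 2,  a_5 = 5,  a_6 = 6.
The sequence repeats with period 4.
(20 - 1) mod 4 = 3, so a_{20} = a_4 = 2.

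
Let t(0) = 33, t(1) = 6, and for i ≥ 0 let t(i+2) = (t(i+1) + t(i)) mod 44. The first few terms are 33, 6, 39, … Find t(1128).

5

We have t(0) = 33,  t(1) = 6,  t(2) = 39,  t(3) = 1,  t(4) = 40,  t(5) = 41,  t(6) = 37,  t(7) = 34,  t(8) = 27,  t(9) = 17,  t(10) = 0,  t(11) = 17,  t(12) = 17,  t(13) = 34,  t(14) = 7,  t(15) = 41,  t(16) = 4,  t(17) = 1,  t(18) = 5,  t(19) = 6,  t(20) = 11,  t(21) = 17,  t(22) = 28,  t(23) = 1,  t(24) = 29,  t(25) = 30,  t(26) = 15,  t(27) = 1,  t(28) = 16,  t(29) = 17,  t(30) = 33,  t(31) = 6.
Since (t(30), t(31)) = (t(0), t(1)) = (33, 6) (two consecutive terms determine the rest), the sequence is periodic with period 30.
So t(1128) = t(0 + ((1128-0) mod 30)) = t(18) = 5.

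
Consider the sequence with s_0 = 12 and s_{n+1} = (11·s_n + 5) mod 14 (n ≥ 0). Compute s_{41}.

7

We have s_0 = 12, s_1 = 11, s_2 = 0, s_3 = 5, s_4 = 4, s_5 = 7, s_6 = 12.
The sequence repeats with period 6.
So s_{41} = s_{0 + ((41-0) mod 6)} = s_5 = 7.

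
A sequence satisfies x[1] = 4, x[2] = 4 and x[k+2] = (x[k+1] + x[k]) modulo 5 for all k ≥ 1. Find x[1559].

Computing terms: x[1] = 4, x[2] = 4, x[3] = 3, x[4] = 2, x[5] = 0, x[6] = 2, x[7] = 2, x[8] = 4, x[9] = 1, x[10] = 0, x[11] = 1, x[12] = 1, x[13] = 2, x[14] = 3, x[15] = 0, x[16] = 3, x[17] = 3, x[18] = 1, x[19] = 4, x[20] = 0, x[21] = 4, x[22] = 4.
Since (x[21], x[22]) = (x[1], x[2]) = (4, 4) (two consecutive terms determine the rest), the sequence is periodic with period 20.
(1559 - 1) mod 20 = 18, so x[1559] = x[19] = 4.

4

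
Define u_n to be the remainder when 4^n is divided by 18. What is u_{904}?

4

Listing terms: u_1 = 4, u_2 = 16, u_3 = 10, u_4 = 4.
Since u_4 = u_1 = 4, the sequence is periodic with period 3.
So u_{904} = u_{1 + ((904-1) mod 3)} = u_1 = 4.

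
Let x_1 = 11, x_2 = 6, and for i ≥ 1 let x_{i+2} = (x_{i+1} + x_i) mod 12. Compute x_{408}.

7

We have x_1 = 11; x_2 = 6; x_3 = 5; x_4 = 11; x_5 = 4; x_6 = 3; x_7 = 7; x_8 = 10; x_9 = 5; x_{10} = 3; x_{11} = 8; x_{12} = 11; x_{13} = 7; x_{14} = 6; x_{15} = 1; x_{16} = 7; x_{17} = 8; x_{18} = 3; x_{19} = 11; x_{20} = 2; x_{21} = 1; x_{22} = 3; x_{23} = 4; x_{24} = 7; x_{25} = 11; x_{26} = 6.
The sequence repeats with period 24.
So x_{408} = x_{1 + ((408-1) mod 24)} = x_{24} = 7.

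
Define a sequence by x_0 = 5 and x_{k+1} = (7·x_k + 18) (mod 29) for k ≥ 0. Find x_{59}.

We have x_0 = 5, x_1 = 24, x_2 = 12, x_3 = 15, x_4 = 7, x_5 = 9, x_6 = 23, x_7 = 5.
Since x_7 = x_0 = 5, the sequence is periodic with period 7.
(59 - 0) mod 7 = 3, so x_{59} = x_3 = 15.

15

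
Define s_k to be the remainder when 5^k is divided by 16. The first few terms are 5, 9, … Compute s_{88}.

1

s_1 = 5, s_2 = 9, s_3 = 13, s_4 = 1, s_5 = 5.
The sequence repeats with period 4.
(88 - 1) mod 4 = 3, so s_{88} = s_4 = 1.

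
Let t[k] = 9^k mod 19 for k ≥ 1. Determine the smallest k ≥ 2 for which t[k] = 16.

5

Listing terms: t[1] = 9, t[2] = 5, t[3] = 7, t[4] = 6, t[5] = 16, t[6] = 11, t[7] = 4, t[8] = 17, t[9] = 1, t[10] = 9.
The sequence repeats with period 9.
The value 16 first appears (with k ≥ 2) at t[5].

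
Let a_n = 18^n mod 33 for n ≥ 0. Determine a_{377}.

Computing terms: a_0 = 1, a_1 = 18, a_2 = 27, a_3 = 24, a_4 = 3, a_5 = 21, a_6 = 15, a_7 = 6, a_8 = 9, a_9 = 30, a_{10} = 12, a_{11} = 18.
Since a_{11} = a_1 = 18, the sequence is eventually periodic: after a pre-period of length 1 it cycles with period 10.
For n ≥ 1, a_n depends only on (n - 1) mod 10. (377 - 1) mod 10 = 6, so a_{377} = a_7 = 6.

6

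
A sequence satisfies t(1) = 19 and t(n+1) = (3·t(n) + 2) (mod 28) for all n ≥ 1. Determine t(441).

11

Listing terms: t(1) = 19; t(2) = 3; t(3) = 11; t(4) = 7; t(5) = 23; t(6) = 15; t(7) = 19.
Since t(7) = t(1) = 19, the sequence is periodic with period 6.
So t(441) = t(1 + ((441-1) mod 6)) = t(3) = 11.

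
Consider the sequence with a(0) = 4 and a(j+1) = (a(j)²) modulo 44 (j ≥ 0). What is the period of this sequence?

4

Listing terms: a(0) = 4, a(1) = 16, a(2) = 36, a(3) = 20, a(4) = 4.
The sequence repeats with period 4.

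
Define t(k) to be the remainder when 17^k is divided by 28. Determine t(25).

17

Computing terms: t(0) = 1, t(1) = 17, t(2) = 9, t(3) = 13, t(4) = 25, t(5) = 5, t(6) = 1.
The sequence repeats with period 6.
So t(25) = t(0 + ((25-0) mod 6)) = t(1) = 17.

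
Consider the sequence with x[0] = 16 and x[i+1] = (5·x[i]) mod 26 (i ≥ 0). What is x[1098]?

x[0] = 16,  x[1] = 2,  x[2] = 10,  x[3] = 24,  x[4] = 16.
The sequence repeats with period 4.
(1098 - 0) mod 4 = 2, so x[1098] = x[2] = 10.

10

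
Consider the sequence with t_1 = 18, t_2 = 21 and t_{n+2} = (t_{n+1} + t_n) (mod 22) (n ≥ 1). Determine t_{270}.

Computing terms: t_1 = 18, t_2 = 21, t_3 = 17, t_4 = 16, t_5 = 11, t_6 = 5, t_7 = 16, t_8 = 21, t_9 = 15, t_{10} = 14, t_{11} = 7, t_{12} = 21, t_{13} = 6, t_{14} = 5, t_{15} = 11, t_{16} = 16, t_{17} = 5, t_{18} = 21, t_{19} = 4, t_{20} = 3, t_{21} = 7, t_{22} = 10, t_{23} = 17, t_{24} = 5, t_{25} = 0, t_{26} = 5, t_{27} = 5, t_{28} = 10, t_{29} = 15, t_{30} = 3, t_{31} = 18, t_{32} = 21.
The sequence repeats with period 30.
(270 - 1) mod 30 = 29, so t_{270} = t_{30} = 3.

3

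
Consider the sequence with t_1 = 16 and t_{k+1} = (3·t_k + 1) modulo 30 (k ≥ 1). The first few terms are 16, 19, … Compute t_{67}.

t_1 = 16; t_2 = 19; t_3 = 28; t_4 = 25; t_5 = 16.
Since t_5 = t_1 = 16, the sequence is periodic with period 4.
So t_{67} = t_{1 + ((67-1) mod 4)} = t_3 = 28.

28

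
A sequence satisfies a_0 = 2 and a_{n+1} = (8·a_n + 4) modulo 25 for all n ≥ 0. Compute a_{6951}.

11

We have a_0 = 2,  a_1 = 20,  a_2 = 14,  a_3 = 16,  a_4 = 7,  a_5 = 10,  a_6 = 9,  a_7 = 1,  a_8 = 12,  a_9 = 0,  a_{10} = 4,  a_{11} = 11,  a_{12} = 17,  a_{13} = 15,  a_{14} = 24,  a_{15} = 21,  a_{16} = 22,  a_{17} = 5,  a_{18} = 19,  a_{19} = 6,  a_{20} = 2.
The sequence repeats with period 20.
(6951 - 0) mod 20 = 11, so a_{6951} = a_{11} = 11.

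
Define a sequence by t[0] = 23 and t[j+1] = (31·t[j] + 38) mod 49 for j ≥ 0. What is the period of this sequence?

6

We have t[0] = 23,  t[1] = 16,  t[2] = 44,  t[3] = 30,  t[4] = 37,  t[5] = 9,  t[6] = 23.
The sequence repeats with period 6.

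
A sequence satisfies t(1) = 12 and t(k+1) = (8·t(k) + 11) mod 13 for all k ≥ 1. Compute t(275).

9

t(1) = 12; t(2) = 3; t(3) = 9; t(4) = 5; t(5) = 12.
The sequence repeats with period 4.
So t(275) = t(1 + ((275-1) mod 4)) = t(3) = 9.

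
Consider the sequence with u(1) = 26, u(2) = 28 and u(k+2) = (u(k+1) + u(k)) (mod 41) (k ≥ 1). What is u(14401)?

We have u(1) = 26; u(2) = 28; u(3) = 13; u(4) = 0; u(5) = 13; u(6) = 13; u(7) = 26; u(8) = 39; u(9) = 24; u(10) = 22; u(11) = 5; u(12) = 27; u(13) = 32; u(14) = 18; u(15) = 9; u(16) = 27; u(17) = 36; u(18) = 22; u(19) = 17; u(20) = 39; u(21) = 15; u(22) = 13; u(23) = 28; u(24) = 0; u(25) = 28; u(26) = 28; u(27) = 15; u(28) = 2; u(29) = 17; u(30) = 19; u(31) = 36; u(32) = 14; u(33) = 9; u(34) = 23; u(35) = 32; u(36) = 14; u(37) = 5; u(38) = 19; u(39) = 24; u(40) = 2; u(41) = 26; u(42) = 28.
Since (u(41), u(42)) = (u(1), u(2)) = (26, 28) (two consecutive terms determine the rest), the sequence is periodic with period 40.
So u(14401) = u(1 + ((14401-1) mod 40)) = u(1) = 26.

26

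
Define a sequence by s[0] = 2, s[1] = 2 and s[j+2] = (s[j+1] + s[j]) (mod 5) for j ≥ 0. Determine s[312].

1

Computing terms: s[0] = 2; s[1] = 2; s[2] = 4; s[3] = 1; s[4] = 0; s[5] = 1; s[6] = 1; s[7] = 2; s[8] = 3; s[9] = 0; s[10] = 3; s[11] = 3; s[12] = 1; s[13] = 4; s[14] = 0; s[15] = 4; s[16] = 4; s[17] = 3; s[18] = 2; s[19] = 0; s[20] = 2; s[21] = 2.
The sequence repeats with period 20.
(312 - 0) mod 20 = 12, so s[312] = s[12] = 1.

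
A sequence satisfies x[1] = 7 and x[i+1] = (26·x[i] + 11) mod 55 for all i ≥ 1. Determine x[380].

Listing terms: x[1] = 7, x[2] = 28, x[3] = 24, x[4] = 30, x[5] = 21, x[6] = 7.
The sequence repeats with period 5.
(380 - 1) mod 5 = 4, so x[380] = x[5] = 21.

21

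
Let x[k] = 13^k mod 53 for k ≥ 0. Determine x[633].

Listing terms: x[0] = 1,  x[1] = 13,  x[2] = 10,  x[3] = 24,  x[4] = 47,  x[5] = 28,  x[6] = 46,  x[7] = 15,  x[8] = 36,  x[9] = 44,  x[10] = 42,  x[11] = 16,  x[12] = 49,  x[13] = 1.
The sequence repeats with period 13.
(633 - 0) mod 13 = 9, so x[633] = x[9] = 44.

44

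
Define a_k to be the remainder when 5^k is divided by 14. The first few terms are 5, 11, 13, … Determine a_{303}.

a_1 = 5; a_2 = 11; a_3 = 13; a_4 = 9; a_5 = 3; a_6 = 1; a_7 = 5.
Since a_7 = a_1 = 5, the sequence is periodic with period 6.
So a_{303} = a_{1 + ((303-1) mod 6)} = a_3 = 13.

13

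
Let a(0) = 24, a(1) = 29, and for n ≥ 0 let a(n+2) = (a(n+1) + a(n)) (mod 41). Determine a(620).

Computing terms: a(0) = 24, a(1) = 29, a(2) = 12, a(3) = 0, a(4) = 12, a(5) = 12, a(6) = 24, a(7) = 36, a(8) = 19, a(9) = 14, a(10) = 33, a(11) = 6, a(12) = 39, a(13) = 4, a(14) = 2, a(15) = 6, a(16) = 8, a(17) = 14, a(18) = 22, a(19) = 36, a(20) = 17, a(21) = 12, a(22) = 29, a(23) = 0, a(24) = 29, a(25) = 29, a(26) = 17, a(27) = 5, a(28) = 22, a(29) = 27, a(30) = 8, a(31) = 35, a(32) = 2, a(33) = 37, a(34) = 39, a(35) = 35, a(36) = 33, a(37) = 27, a(38) = 19, a(39) = 5, a(40) = 24, a(41) = 29.
Since (a(40), a(41)) = (a(0), a(1)) = (24, 29) (two consecutive terms determine the rest), the sequence is periodic with period 40.
(620 - 0) mod 40 = 20, so a(620) = a(20) = 17.

17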